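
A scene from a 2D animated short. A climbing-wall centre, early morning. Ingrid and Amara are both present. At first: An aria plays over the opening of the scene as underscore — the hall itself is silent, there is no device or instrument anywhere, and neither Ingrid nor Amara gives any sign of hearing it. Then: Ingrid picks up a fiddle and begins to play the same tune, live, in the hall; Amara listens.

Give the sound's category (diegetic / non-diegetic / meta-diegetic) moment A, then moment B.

non-diegetic, diegetic

Moment A: no in-world source exists and no character can hear it — underscore → non-diegetic.
Moment B: a fiddle is now a real source in the story world and the characters hear it → diegetic.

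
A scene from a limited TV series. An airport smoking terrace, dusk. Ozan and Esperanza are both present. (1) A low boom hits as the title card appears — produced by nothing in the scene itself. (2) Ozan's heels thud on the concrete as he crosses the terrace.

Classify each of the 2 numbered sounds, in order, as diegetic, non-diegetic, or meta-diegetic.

Sound (1): an editorial stinger — it belongs to the cut, not the story world, so non-diegetic.
Sound (2): a character's body making contact with the set — an in-world sound, so diegetic.

non-diegetic, diegetic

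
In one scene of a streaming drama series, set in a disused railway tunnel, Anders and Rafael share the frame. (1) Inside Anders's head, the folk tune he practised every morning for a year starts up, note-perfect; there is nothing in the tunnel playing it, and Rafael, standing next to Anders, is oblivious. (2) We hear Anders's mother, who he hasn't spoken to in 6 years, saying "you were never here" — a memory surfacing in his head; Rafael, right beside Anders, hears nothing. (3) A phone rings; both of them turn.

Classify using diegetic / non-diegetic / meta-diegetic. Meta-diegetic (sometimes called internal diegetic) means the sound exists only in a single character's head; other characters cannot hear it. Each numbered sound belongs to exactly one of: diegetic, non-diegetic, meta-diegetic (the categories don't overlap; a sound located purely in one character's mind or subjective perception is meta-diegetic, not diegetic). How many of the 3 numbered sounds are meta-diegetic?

(1) it lives in Anders's subjectivity, not in the tunnel → meta-diegetic.
(2) is meta-diegetic: a remembered line, private to Anders — not present in the room, not audible to Rafael.
(3) is diegetic: a phone is a real object/event in the scene's world.
So 2 of the 3 are meta-diegetic: (1), (2).

2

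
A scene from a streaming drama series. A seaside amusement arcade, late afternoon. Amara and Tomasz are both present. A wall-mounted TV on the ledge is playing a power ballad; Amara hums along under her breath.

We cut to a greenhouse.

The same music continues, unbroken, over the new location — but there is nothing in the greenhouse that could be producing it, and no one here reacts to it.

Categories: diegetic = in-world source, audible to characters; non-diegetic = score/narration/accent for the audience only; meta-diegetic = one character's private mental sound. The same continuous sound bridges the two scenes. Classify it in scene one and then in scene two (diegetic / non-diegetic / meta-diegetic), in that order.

diegetic, non-diegetic

Scene one: a wall-mounted TV is an on-screen source and Amara reacts to it → diegetic.
Scene two: there is no source in the greenhouse and no one hears it — it's now underscore → non-diegetic.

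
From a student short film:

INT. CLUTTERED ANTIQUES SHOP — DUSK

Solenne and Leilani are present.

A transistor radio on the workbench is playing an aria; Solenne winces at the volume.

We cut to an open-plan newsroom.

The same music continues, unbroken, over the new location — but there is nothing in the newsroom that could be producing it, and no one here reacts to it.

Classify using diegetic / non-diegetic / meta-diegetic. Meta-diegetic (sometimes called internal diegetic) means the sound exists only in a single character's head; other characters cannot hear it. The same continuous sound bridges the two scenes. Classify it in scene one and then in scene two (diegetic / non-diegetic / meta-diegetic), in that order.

Scene one: a transistor radio is an on-screen source and Solenne reacts to it → diegetic.
Scene two: there is no source in the newsroom and no one hears it — it's now underscore → non-diegetic.

diegetic, non-diegetic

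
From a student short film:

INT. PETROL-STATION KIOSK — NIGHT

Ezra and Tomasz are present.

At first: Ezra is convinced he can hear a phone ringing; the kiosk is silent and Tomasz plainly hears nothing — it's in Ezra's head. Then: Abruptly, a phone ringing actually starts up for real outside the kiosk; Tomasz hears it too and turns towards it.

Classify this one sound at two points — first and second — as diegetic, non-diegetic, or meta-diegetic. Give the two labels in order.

First: only Ezra 'hears' it — imagined, in his mind → meta-diegetic.
Second: now there's a real external source and Tomasz hears it too — in the story world → diegetic.

meta-diegetic, diegetic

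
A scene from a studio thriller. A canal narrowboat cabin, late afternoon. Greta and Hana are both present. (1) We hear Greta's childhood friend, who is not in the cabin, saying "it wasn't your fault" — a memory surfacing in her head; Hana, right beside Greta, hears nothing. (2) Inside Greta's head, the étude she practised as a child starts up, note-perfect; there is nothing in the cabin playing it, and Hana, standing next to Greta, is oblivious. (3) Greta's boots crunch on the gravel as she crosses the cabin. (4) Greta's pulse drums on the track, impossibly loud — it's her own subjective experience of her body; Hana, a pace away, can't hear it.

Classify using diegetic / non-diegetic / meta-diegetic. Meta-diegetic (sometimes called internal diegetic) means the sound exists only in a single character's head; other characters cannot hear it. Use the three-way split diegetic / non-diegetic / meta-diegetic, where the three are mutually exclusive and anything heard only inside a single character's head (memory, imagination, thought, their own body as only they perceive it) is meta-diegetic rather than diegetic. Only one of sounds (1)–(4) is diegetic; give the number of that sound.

(1) it's Greta's recollection rendered as sound; the other character can't hear it → meta-diegetic.
Sound (2): remembered music, private to Greta — Hana is oblivious because it isn't in the room, so meta-diegetic.
Sound (3): it's the physical sound of Greta moving in the space, so diegetic.
Sound (4): point-of-audition from inside Greta's body; not a sound in the room, so meta-diegetic.
Only (3) is diegetic.

3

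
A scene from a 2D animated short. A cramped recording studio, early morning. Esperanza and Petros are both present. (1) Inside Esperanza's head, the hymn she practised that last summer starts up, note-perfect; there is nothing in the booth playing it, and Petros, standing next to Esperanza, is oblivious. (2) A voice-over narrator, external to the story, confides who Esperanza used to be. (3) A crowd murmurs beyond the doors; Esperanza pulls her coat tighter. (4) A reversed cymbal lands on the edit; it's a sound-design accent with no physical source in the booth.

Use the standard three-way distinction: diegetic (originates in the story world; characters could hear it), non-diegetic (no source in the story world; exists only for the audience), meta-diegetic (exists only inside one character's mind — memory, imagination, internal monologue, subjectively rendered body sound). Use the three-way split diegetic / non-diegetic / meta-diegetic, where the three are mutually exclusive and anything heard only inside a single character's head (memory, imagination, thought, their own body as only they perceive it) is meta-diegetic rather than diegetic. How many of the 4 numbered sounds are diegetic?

1

(1) the music is a memory playing inside Esperanza's mind alone; no real-world source, Petros can't hear it → meta-diegetic.
Sound (2): external voice-over — not a character, not heard by anyone in the scene, so non-diegetic.
(3) ambient/room sound belonging to the story's physical space → diegetic.
Sound (4): it's a sound-design accent with no in-world source; no one in the scene can hear it, so non-diegetic.
So 1 of the 4 is diegetic: (3).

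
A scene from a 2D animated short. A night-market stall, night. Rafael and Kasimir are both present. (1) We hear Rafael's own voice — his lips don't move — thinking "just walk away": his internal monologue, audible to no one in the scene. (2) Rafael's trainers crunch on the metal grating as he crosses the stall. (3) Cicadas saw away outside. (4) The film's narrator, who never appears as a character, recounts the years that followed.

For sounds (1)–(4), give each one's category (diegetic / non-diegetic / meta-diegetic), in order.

(1) is meta-diegetic: internal monologue — inside Rafael's mind, not spoken into the scene.
(2) Rafael's footsteps are produced in the story world → diegetic.
Sound (3): ambient/room sound belonging to the story's physical space, so diegetic.
(4) the narrator exists outside the story world, addressing only the audience → non-diegetic.

meta-diegetic, diegetic, diegetic, non-diegetic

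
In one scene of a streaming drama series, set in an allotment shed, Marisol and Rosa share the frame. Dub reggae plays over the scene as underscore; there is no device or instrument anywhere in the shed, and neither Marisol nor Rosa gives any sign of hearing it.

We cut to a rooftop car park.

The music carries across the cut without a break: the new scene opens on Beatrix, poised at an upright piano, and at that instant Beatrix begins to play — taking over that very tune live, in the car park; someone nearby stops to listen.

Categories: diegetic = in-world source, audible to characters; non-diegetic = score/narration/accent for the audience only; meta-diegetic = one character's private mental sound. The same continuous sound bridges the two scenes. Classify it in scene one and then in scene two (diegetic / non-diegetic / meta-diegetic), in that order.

non-diegetic, diegetic

Scene one: there's no in-world source anywhere and no character hears it — underscore for the audience only → non-diegetic.
Scene two: from the moment Beatrix starts playing, the tune is being performed on an upright piano inside the story world and another character hears it → diegetic.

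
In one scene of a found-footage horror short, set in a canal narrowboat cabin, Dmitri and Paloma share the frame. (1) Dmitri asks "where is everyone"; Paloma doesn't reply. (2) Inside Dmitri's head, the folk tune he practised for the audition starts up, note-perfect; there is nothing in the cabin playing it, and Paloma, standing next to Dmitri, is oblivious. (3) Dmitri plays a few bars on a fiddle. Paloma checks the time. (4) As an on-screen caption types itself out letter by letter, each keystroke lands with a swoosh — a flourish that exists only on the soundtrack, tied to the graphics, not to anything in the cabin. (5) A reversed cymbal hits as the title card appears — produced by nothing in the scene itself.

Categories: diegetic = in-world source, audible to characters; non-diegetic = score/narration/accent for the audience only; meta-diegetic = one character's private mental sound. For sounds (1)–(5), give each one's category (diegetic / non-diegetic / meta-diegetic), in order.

diegetic, meta-diegetic, diegetic, non-diegetic, non-diegetic

Sound (1): Dmitri is a character speaking aloud in the scene, so diegetic.
(2) it lives in Dmitri's subjectivity, not in the cabin → meta-diegetic.
Sound (3): a character is playing a fiddle on screen, so diegetic.
(4) is non-diegetic: it accompanies on-screen graphics, not anything inside the story world.
Sound (5): it's a sound-design accent with no in-world source; no one in the scene can hear it, so non-diegetic.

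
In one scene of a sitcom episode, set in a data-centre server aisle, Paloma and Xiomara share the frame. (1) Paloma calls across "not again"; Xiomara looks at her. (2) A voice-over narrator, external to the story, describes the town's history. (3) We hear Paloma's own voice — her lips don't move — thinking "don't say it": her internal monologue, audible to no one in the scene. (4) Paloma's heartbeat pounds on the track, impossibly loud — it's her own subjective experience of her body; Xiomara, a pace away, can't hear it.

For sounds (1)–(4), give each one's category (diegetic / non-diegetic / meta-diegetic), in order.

diegetic, non-diegetic, meta-diegetic, meta-diegetic

(1) is diegetic: on-screen dialogue — Paloma speaks and Xiomara is there to hear.
(2) is non-diegetic: the narrator exists outside the story world, addressing only the audience.
Sound (3): it's Paloma's unspoken thought, heard only by the audience via her subjectivity, so meta-diegetic.
(4) is meta-diegetic: a subjective body sound — Paloma's private perception, inaudible to Xiomara.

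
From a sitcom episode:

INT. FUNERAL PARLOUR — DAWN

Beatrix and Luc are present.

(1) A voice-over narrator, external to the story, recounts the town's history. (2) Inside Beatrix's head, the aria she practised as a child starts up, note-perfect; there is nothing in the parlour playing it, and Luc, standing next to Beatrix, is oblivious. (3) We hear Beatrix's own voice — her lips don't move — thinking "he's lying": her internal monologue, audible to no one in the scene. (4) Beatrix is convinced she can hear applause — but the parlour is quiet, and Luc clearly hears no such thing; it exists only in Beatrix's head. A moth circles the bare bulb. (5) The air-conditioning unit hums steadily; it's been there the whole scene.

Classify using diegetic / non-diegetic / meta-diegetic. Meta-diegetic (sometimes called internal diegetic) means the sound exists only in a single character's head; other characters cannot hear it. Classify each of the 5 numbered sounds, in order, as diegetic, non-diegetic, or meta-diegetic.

non-diegetic, meta-diegetic, meta-diegetic, meta-diegetic, diegetic

(1) external voice-over — not a character, not heard by anyone in the scene → non-diegetic.
(2) is meta-diegetic: the music is a memory playing inside Beatrix's mind alone; no real-world source, Luc can't hear it.
(3) is meta-diegetic: internal monologue — inside Beatrix's mind, not spoken into the scene.
(4) is meta-diegetic: subjective to Beatrix: the parlour is silent and Luc hears nothing.
(5) ambient/room sound belonging to the story's physical space → diegetic.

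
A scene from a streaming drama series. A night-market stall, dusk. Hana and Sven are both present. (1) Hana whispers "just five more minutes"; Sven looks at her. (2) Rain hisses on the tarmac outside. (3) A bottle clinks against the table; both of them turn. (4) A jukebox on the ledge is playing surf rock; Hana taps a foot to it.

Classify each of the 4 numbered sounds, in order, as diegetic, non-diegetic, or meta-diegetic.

diegetic, diegetic, diegetic, diegetic

(1) on-screen dialogue — Hana speaks and Sven is there to hear → diegetic.
Sound (2): ambient/room sound belonging to the story's physical space, so diegetic.
(3) is diegetic: an in-world source (a bottle); characters could hear it.
Sound (4): a jukebox is a physical source in the scene and Hana reacts to it, so diegetic.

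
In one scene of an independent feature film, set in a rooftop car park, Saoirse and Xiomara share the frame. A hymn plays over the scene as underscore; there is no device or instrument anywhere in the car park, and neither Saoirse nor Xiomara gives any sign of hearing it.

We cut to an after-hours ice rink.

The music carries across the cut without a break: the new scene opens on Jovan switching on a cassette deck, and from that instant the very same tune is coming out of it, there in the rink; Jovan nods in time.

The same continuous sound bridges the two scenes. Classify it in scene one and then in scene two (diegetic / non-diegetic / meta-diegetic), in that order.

Scene one: there's no in-world source anywhere and no character hears it — underscore for the audience only → non-diegetic.
Scene two: once Jovan turns on a cassette deck, the music has a real source in the story world and Jovan reacts to it → diegetic.

non-diegetic, diegetic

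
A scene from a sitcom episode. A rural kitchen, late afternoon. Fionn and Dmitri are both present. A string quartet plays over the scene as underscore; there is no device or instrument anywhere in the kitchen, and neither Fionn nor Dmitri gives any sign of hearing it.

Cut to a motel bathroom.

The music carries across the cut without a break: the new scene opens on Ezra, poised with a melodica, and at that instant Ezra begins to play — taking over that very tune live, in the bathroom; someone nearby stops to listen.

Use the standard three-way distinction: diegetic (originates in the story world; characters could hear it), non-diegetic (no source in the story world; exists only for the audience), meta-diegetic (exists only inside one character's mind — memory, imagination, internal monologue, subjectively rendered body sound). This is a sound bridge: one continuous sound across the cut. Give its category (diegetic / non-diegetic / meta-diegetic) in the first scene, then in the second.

Scene one: there's no in-world source anywhere and no character hears it — underscore for the audience only → non-diegetic.
Scene two: from the moment Ezra starts playing, the tune is being performed on a melodica inside the story world and another character hears it → diegetic.

non-diegetic, diegetic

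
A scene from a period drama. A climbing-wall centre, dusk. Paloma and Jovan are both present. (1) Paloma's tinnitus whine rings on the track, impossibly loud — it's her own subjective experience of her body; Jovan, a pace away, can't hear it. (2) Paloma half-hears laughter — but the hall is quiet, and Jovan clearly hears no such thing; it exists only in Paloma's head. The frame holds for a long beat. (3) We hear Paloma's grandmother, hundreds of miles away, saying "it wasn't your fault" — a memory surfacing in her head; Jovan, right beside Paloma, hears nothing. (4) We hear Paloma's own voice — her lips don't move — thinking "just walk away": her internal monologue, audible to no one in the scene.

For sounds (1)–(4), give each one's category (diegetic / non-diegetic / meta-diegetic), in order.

(1) is meta-diegetic: a subjective body sound — Paloma's private perception, inaudible to Jovan.
Sound (2): subjective to Paloma: the hall is silent and Jovan hears nothing, so meta-diegetic.
(3) the voice is a memory playing only inside Paloma's mind; Jovan can't hear it → meta-diegetic.
(4) Paloma's thought-voice: a private mental sound no other character can hear → meta-diegetic.

meta-diegetic, meta-diegetic, meta-diegetic, meta-diegetic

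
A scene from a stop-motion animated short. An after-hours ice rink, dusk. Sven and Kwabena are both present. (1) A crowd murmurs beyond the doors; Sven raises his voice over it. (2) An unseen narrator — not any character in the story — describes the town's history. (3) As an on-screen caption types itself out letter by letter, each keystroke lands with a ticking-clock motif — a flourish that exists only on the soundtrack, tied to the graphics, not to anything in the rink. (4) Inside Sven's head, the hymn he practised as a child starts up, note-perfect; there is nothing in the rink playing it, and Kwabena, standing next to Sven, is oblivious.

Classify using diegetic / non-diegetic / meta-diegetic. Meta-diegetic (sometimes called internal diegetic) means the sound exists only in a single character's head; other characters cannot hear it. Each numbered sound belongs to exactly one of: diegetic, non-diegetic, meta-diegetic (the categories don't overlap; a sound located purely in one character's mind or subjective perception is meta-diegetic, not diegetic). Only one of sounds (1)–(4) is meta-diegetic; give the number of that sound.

(1) is diegetic: it's the actual ambient sound of the location.
(2) external voice-over — not a character, not heard by anyone in the scene → non-diegetic.
Sound (3): sound married to a title/caption — outside the diegesis by definition, so non-diegetic.
(4) is meta-diegetic: remembered music, private to Sven — Kwabena is oblivious because it isn't in the room.
Only (4) is meta-diegetic.

4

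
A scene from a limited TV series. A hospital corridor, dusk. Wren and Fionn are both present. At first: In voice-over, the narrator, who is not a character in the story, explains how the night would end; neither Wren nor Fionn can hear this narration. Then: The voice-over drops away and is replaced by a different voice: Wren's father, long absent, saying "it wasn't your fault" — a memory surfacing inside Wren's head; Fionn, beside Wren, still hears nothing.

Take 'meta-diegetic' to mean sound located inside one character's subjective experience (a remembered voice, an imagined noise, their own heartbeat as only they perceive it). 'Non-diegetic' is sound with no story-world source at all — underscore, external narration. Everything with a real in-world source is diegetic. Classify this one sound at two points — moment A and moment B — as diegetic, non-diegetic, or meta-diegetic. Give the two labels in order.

Moment A: the external narrator addresses only the audience — outside the story world → non-diegetic.
Moment B: the replacement voice is a memory inside Wren's mind specifically → meta-diegetic.

non-diegetic, meta-diegetic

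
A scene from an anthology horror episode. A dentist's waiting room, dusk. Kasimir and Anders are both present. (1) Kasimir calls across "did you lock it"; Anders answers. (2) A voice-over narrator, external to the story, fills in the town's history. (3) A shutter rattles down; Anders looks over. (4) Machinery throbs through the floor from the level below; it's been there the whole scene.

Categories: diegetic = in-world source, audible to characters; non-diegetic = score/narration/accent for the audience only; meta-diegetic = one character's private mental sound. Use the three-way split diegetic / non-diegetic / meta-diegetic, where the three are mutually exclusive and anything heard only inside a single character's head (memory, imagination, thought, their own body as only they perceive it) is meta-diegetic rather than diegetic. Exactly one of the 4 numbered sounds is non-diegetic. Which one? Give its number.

2

(1) Kasimir is a character speaking aloud in the scene → diegetic.
Sound (2): external voice-over — not a character, not heard by anyone in the scene, so non-diegetic.
(3) is diegetic: the sound comes from a shutter physically present in the location.
Sound (4): it's the actual ambient sound of the location, so diegetic.
Only (2) is non-diegetic.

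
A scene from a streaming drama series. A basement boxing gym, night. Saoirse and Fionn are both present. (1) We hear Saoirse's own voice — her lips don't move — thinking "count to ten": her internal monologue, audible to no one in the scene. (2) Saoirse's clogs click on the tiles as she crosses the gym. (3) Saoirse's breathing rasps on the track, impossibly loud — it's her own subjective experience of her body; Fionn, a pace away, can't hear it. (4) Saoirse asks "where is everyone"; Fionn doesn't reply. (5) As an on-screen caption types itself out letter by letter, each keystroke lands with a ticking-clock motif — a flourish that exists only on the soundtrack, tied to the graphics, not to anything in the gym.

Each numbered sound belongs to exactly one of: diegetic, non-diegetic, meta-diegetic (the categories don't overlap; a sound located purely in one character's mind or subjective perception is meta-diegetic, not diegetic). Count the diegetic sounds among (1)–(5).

2

(1) is meta-diegetic: internal monologue — inside Saoirse's mind, not spoken into the scene.
(2) it's the physical sound of Saoirse moving in the space → diegetic.
(3) is meta-diegetic: a subjective body sound — Saoirse's private perception, inaudible to Fionn.
(4) Saoirse is a character speaking aloud in the scene → diegetic.
(5) the caption isn't part of the story world, so neither is the sound tied to it → non-diegetic.
Diegetic: (2), (4) — that's 2.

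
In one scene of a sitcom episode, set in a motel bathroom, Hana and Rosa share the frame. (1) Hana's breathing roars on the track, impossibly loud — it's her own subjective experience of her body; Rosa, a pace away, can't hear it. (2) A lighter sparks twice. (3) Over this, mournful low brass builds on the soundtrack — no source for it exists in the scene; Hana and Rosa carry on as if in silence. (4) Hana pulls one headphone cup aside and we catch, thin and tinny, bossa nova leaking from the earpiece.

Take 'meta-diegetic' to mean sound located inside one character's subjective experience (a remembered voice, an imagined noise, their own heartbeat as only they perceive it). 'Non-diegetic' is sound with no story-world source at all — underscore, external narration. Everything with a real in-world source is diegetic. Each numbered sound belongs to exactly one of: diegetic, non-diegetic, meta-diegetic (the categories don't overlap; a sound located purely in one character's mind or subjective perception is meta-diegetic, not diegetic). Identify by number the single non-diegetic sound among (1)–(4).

Sound (1): point-of-audition from inside Hana's body; not a sound in the room, so meta-diegetic.
(2) an in-world source (a lighter); characters could hear it → diegetic.
(3) nothing in the bathroom produces it and the characters don't hear it — pure soundtrack → non-diegetic.
(4) the headphones are an on-screen source → diegetic.
Only (3) is non-diegetic.

3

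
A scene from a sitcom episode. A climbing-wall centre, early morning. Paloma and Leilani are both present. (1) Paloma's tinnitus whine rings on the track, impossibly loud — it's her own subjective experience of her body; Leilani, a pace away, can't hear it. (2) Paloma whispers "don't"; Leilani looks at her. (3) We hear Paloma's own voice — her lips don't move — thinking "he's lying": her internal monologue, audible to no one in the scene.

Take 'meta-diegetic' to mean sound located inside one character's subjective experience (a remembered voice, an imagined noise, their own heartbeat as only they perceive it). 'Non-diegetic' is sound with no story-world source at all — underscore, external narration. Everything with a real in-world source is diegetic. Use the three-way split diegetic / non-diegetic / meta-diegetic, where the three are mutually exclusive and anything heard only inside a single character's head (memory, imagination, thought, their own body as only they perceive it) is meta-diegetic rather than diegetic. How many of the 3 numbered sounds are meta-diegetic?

2

Sound (1): a subjective body sound — Paloma's private perception, inaudible to Leilani, so meta-diegetic.
(2) on-screen dialogue — Paloma speaks and Leilani is there to hear → diegetic.
(3) is meta-diegetic: it's Paloma's unspoken thought, heard only by the audience via her subjectivity.
Meta-diegetic: (1), (3) — that's 2.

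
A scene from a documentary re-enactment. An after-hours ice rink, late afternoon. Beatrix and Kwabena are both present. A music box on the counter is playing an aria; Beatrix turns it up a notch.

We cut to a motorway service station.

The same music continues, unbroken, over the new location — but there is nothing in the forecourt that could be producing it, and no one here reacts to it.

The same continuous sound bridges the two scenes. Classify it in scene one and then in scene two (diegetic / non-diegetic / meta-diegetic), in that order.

diegetic, non-diegetic

Scene one: a music box is an on-screen source and Beatrix reacts to it → diegetic.
Scene two: there is no source in the forecourt and no one hears it — it's now underscore → non-diegetic.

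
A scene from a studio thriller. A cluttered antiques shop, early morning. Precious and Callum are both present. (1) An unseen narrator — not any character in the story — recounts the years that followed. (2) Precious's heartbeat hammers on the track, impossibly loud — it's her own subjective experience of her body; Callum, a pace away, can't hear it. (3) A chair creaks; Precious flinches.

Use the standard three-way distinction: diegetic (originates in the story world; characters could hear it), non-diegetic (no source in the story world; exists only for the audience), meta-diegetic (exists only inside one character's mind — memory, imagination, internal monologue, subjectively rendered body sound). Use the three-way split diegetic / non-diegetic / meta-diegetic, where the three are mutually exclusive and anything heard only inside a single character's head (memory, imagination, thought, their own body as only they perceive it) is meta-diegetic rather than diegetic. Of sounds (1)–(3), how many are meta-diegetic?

1

(1) is non-diegetic: external voice-over — not a character, not heard by anyone in the scene.
(2) a subjective body sound — Precious's private perception, inaudible to Callum → meta-diegetic.
Sound (3): an in-world source (a chair); characters could hear it, so diegetic.
So 1 of the 3 is meta-diegetic: (2).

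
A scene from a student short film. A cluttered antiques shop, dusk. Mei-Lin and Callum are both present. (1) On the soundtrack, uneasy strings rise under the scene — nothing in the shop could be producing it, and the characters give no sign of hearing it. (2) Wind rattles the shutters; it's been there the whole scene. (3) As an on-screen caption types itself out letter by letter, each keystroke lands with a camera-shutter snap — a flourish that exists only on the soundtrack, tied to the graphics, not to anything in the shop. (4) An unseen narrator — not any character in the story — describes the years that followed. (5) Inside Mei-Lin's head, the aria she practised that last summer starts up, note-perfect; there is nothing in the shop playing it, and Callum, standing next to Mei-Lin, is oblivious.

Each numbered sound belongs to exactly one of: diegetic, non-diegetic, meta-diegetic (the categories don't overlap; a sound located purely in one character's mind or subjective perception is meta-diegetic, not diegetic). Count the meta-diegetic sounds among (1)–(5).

(1) is non-diegetic: nothing in the shop produces it and the characters don't hear it — pure soundtrack.
Sound (2): it's the actual ambient sound of the location, so diegetic.
(3) the caption isn't part of the story world, so neither is the sound tied to it → non-diegetic.
(4) is non-diegetic: commentary laid over the scene from outside the fiction.
Sound (5): remembered music, private to Mei-Lin — Callum is oblivious because it isn't in the room, so meta-diegetic.
Meta-diegetic: (5) — that's 1.

1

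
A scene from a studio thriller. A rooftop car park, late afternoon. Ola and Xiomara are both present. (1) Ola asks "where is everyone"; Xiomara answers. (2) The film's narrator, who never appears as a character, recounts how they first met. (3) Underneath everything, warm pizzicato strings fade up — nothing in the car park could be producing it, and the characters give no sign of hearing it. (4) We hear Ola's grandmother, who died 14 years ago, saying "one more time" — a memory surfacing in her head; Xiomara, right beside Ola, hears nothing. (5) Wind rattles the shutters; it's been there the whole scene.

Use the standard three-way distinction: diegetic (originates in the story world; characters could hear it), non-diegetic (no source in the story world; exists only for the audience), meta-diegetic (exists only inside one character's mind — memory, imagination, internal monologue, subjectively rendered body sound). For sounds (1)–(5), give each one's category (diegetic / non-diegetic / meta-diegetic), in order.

diegetic, non-diegetic, non-diegetic, meta-diegetic, diegetic

(1) on-screen dialogue — Ola speaks and Xiomara is there to hear → diegetic.
(2) is non-diegetic: the narrator exists outside the story world, addressing only the audience.
(3) score with no on-screen or off-screen source; it exists for the audience alone → non-diegetic.
(4) a remembered line, private to Ola — not present in the room, not audible to Xiomara → meta-diegetic.
(5) is diegetic: ambient/room sound belonging to the story's physical space.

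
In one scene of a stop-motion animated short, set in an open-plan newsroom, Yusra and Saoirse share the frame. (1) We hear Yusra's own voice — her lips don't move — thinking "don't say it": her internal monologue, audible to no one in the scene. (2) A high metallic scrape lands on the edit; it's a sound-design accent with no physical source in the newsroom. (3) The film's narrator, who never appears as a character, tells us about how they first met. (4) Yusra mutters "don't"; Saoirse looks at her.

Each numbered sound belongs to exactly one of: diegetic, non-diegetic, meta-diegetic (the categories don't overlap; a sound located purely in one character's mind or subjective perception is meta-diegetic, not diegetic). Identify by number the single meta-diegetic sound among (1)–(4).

(1) is meta-diegetic: it's Yusra's unspoken thought, heard only by the audience via her subjectivity.
(2) nothing in the scene produces it; it's an accent added for the audience → non-diegetic.
(3) commentary laid over the scene from outside the fiction → non-diegetic.
(4) is diegetic: spoken by a character present in the story world.
Only (1) is meta-diegetic.

1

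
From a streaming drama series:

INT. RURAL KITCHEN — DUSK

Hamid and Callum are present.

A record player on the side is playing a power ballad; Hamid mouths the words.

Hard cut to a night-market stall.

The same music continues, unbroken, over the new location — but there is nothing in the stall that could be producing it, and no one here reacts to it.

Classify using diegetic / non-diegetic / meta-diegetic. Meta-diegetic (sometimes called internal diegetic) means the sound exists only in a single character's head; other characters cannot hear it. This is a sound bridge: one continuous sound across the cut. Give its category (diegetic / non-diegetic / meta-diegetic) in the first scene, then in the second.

diegetic, non-diegetic

Scene one: a record player is an on-screen source and Hamid reacts to it → diegetic.
Scene two: there is no source in the stall and no one hears it — it's now underscore → non-diegetic.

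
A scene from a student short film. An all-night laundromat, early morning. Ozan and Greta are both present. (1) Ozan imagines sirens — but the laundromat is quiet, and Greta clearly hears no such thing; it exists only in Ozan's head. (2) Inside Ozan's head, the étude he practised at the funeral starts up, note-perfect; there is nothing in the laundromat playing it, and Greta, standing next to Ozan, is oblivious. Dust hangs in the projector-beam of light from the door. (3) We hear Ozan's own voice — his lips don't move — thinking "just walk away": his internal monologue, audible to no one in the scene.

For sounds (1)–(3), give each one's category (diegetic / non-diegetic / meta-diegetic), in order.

Sound (1): the sound is imagined by Ozan; nothing in the story world is producing it and Greta can't hear it, so meta-diegetic.
(2) remembered music, private to Ozan — Greta is oblivious because it isn't in the room → meta-diegetic.
(3) is meta-diegetic: internal monologue — inside Ozan's mind, not spoken into the scene.

meta-diegetic, meta-diegetic, meta-diegetic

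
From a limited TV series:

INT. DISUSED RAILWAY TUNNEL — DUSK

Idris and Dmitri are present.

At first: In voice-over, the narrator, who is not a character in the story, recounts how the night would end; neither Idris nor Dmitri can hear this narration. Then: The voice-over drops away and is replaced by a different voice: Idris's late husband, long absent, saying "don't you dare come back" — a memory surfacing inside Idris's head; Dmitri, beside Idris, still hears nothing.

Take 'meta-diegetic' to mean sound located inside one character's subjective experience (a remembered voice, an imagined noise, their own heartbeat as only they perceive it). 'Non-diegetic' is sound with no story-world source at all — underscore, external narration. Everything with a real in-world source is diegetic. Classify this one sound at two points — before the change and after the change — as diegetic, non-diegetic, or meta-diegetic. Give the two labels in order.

non-diegetic, meta-diegetic

Before the change: the external narrator addresses only the audience — outside the story world → non-diegetic.
After the change: the replacement voice is a memory inside Idris's mind specifically → meta-diegetic.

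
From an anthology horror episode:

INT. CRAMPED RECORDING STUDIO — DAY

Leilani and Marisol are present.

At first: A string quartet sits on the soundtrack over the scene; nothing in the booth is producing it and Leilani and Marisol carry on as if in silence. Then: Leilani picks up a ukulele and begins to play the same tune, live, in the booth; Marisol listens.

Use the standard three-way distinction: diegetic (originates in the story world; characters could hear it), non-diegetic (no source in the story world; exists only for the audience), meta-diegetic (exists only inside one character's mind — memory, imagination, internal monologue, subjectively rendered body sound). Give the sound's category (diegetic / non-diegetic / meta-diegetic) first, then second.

non-diegetic, diegetic

First: no in-world source exists and no character can hear it — underscore → non-diegetic.
Second: a ukulele is now a real source in the story world and the characters hear it → diegetic.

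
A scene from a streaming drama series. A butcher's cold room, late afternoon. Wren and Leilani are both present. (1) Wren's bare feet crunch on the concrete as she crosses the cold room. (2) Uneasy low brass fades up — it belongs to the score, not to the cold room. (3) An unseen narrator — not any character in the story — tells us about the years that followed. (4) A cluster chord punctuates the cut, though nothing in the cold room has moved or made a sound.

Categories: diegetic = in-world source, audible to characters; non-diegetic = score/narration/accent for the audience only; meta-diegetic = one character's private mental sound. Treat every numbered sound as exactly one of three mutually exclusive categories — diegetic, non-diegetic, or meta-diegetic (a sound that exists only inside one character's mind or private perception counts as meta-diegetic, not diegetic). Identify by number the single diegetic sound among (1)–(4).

Sound (1): a character's body making contact with the set — an in-world sound, so diegetic.
Sound (2): it has no source in the story world and no character can hear it — it's underscore, so non-diegetic.
Sound (3): the narrator exists outside the story world, addressing only the audience, so non-diegetic.
(4) an editorial stinger — it belongs to the cut, not the story world → non-diegetic.
Only (1) is diegetic.

1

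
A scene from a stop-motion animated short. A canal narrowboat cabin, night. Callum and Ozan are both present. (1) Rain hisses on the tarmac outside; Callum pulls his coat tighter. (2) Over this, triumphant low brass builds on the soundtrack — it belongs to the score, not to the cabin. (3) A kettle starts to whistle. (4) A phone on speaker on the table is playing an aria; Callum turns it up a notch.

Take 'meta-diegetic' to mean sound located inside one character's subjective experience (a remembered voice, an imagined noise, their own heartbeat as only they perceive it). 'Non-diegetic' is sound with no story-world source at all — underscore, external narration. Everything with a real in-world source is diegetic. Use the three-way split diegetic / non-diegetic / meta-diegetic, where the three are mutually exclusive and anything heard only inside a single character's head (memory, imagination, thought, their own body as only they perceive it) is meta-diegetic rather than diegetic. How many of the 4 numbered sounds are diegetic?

3

(1) ambient/room sound belonging to the story's physical space → diegetic.
(2) is non-diegetic: it has no source in the story world and no character can hear it — it's underscore.
(3) is diegetic: a kettle is a real object/event in the scene's world.
(4) source music from a phone on speaker, which exists in the story world → diegetic.
Diegetic: (1), (3), (4) — that's 3.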